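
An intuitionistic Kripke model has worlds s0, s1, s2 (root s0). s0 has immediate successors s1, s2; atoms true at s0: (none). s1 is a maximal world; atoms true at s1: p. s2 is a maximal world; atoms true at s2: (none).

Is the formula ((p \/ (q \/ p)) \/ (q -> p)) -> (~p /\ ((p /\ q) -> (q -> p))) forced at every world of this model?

No

Not every world: s0 ||-/- ((p \/ (q \/ p)) \/ (q -> p)) -> (~p /\ ((p /\ q) -> (q -> p))).
s0 ||-/- ((p \/ (q \/ p)) \/ (q -> p)) -> (~p /\ ((p /\ q) -> (q -> p))): already at s0 itself, s0 ||- (p \/ (q \/ p)) \/ (q -> p) but s0 ||-/- ~p /\ ((p /\ q) -> (q -> p)).
s0 ||-/- ~p /\ ((p /\ q) -> (q -> p)) since s0 fails ~p.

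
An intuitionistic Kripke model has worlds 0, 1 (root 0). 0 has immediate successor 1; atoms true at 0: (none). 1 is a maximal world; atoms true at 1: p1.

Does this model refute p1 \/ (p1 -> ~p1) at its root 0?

Yes

0 ||-/- p1 \/ (p1 -> ~p1): neither disjunct is forced at 0.
0 lacks atom p1, so 0 ||-/- p1.
So the root 0 does not force p1 \/ (p1 -> ~p1); the model is a countermodel.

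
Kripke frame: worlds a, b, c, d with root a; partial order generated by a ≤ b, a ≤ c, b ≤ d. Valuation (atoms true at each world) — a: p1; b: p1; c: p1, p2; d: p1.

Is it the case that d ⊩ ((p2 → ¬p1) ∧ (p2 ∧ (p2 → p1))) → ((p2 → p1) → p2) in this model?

Yes

d ⊩ ((p2 → ¬p1) ∧ (p2 ∧ (p2 → p1))) → ((p2 → p1) → p2) vacuously: no world accessible from d forces the antecedent (p2 → ¬p1) ∧ (p2 ∧ (p2 → p1)).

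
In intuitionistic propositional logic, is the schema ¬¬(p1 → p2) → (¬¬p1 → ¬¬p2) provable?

Yes

This is the distribution of double negation over implication, which is intuitionistically derivable.
Assume ¬¬(p1 → p2) and ¬¬p1; suppose ¬p2. Then p1 → p2 would give ¬p1 (by contraposition), contradicting ¬¬p1; so ¬(p1 → p2), contradicting ¬¬(p1 → p2). Hence ¬¬p2.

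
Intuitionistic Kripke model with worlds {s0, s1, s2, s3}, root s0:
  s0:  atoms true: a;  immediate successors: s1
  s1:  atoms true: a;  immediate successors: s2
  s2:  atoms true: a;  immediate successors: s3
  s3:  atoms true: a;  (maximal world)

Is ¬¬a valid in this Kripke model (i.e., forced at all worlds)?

s0 ⊩ ¬¬a: no world accessible from s0 forces ¬a.
Since the root s0 forces ¬¬a and forcing is persistent (monotone upward), every world forces it.

Yes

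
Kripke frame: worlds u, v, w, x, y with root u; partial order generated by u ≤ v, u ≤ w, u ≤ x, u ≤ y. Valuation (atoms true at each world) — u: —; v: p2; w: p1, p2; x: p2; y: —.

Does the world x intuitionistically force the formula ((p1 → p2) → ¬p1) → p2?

Yes

x ⊩ ((p1 → p2) → ¬p1) → p2: every world accessible from x that forces (p1 → p2) → ¬p1 (namely x) also forces p2.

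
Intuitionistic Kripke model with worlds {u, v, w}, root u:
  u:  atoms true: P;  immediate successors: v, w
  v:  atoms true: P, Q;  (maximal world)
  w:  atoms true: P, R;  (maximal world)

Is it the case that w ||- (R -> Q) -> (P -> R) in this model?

Yes

w ||- (R -> Q) -> (P -> R) vacuously: no world accessible from w forces the antecedent R -> Q.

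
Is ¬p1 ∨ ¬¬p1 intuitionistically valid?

This is the weak law of excluded middle, which is not intuitionistically valid.
A Kripke countermodel: worlds u, v, w; order generated by u ≤ v, u ≤ w; atoms true at each world — u:{}; v:{p1}; w:{}.
u ⊮ ¬p1 ∨ ¬¬p1: neither disjunct is forced at u.
u ⊮ ¬p1 since v is accessible from u and v ⊩ p1.
So the root u does not force the formula.

No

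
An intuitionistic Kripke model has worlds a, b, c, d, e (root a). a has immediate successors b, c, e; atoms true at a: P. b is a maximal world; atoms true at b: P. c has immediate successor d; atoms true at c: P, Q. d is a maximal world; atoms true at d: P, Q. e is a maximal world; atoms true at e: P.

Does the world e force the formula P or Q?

e forces P or Q via the disjunct P.

Yes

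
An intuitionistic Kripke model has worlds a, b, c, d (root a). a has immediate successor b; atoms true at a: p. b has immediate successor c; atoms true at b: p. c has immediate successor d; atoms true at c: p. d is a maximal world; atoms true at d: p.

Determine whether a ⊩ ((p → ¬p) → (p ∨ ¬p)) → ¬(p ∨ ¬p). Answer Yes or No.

a ⊮ ((p → ¬p) → (p ∨ ¬p)) → ¬(p ∨ ¬p): already at a itself, a ⊩ (p → ¬p) → (p ∨ ¬p) but a ⊮ ¬(p ∨ ¬p).
a ⊮ ¬(p ∨ ¬p) since a is accessible from a and a ⊩ p ∨ ¬p.
a ⊩ p ∨ ¬p via the disjunct p.

No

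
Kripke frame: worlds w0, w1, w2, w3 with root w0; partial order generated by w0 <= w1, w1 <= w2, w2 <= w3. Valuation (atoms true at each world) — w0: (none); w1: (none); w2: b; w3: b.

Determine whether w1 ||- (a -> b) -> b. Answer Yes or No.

w1 ||-/- (a -> b) -> b: already at w1 itself, w1 ||- a -> b but w1 ||-/- b.
w1 lacks atom b, so w1 ||-/- b.

No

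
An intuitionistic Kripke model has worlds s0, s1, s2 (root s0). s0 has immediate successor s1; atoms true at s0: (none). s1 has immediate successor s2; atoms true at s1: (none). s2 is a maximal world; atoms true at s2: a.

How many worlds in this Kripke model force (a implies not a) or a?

1

s0: does not force it — s0 does not force (a implies not a) or a: neither disjunct is forced at s0.
s1: does not force it — s1 does not force (a implies not a) or a: neither disjunct is forced at s1.
s2: forces it.
Worlds forcing the formula: {s2}.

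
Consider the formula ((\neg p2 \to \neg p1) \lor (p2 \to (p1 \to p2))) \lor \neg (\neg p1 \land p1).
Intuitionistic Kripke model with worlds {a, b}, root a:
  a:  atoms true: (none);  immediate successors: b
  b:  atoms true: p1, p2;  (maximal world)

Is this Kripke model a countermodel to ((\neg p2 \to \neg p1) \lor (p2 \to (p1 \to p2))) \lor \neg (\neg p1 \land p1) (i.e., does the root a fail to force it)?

a \Vdash ((\neg p2 \to \neg p1) \lor (p2 \to (p1 \to p2))) \lor \neg (\neg p1 \land p1) via the disjunct (\neg p2 \to \neg p1) \lor (p2 \to (p1 \to p2)).
So the root a forces ((\neg p2 \to \neg p1) \lor (p2 \to (p1 \to p2))) \lor \neg (\neg p1 \land p1); the model is not a countermodel.

No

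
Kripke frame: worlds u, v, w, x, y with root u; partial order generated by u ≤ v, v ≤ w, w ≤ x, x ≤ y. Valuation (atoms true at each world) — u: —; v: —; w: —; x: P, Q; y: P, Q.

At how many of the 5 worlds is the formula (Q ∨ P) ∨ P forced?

u: does not force it — u ⊮ (Q ∨ P) ∨ P: neither disjunct is forced at u.
v: does not force it.
w: does not force it.
x: forces it.
y: forces it.
Worlds forcing the formula: {x, y}.

2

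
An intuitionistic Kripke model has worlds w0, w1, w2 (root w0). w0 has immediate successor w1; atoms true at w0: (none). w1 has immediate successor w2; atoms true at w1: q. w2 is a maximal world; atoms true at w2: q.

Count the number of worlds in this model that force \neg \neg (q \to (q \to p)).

w0: does not force it — w0 \nVdash \neg \neg (q \to (q \to p)) since w0 is accessible from w0 and w0 \Vdash \neg (q \to (q \to p)).
w1: does not force it — w1 \nVdash \neg \neg (q \to (q \to p)) since w1 is accessible from w1 and w1 \Vdash \neg (q \to (q \to p)).
w2: does not force it — w2 \nVdash \neg \neg (q \to (q \to p)) since w2 is accessible from w2 and w2 \Vdash \neg (q \to (q \to p)).
Worlds forcing the formula: { }.

0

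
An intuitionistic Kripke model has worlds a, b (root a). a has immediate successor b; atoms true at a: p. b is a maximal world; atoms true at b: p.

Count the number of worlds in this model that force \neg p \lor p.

a: forces it.
b: forces it.
Worlds forcing the formula: {a, b}.

2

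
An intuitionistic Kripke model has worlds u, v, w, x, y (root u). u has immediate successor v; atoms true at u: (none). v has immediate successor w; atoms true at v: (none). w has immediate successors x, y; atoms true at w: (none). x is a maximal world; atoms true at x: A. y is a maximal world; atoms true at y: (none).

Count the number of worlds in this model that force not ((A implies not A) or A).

u: does not force it — u does not force not ((A implies not A) or A) since x is accessible from u and x forces (A implies not A) or A.
v: does not force it.
w: does not force it.
x: does not force it.
y: does not force it.
Worlds forcing the formula: { }.

0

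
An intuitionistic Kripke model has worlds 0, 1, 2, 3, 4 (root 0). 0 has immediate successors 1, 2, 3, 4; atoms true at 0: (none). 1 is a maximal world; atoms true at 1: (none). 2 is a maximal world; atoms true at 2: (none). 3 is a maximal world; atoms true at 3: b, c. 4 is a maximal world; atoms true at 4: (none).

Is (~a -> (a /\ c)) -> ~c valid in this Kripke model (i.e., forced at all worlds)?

0 ||- (~a -> (a /\ c)) -> ~c vacuously: no world accessible from 0 forces the antecedent ~a -> (a /\ c).
Since the root 0 forces (~a -> (a /\ c)) -> ~c and forcing is persistent (monotone upward), every world forces it.

Yes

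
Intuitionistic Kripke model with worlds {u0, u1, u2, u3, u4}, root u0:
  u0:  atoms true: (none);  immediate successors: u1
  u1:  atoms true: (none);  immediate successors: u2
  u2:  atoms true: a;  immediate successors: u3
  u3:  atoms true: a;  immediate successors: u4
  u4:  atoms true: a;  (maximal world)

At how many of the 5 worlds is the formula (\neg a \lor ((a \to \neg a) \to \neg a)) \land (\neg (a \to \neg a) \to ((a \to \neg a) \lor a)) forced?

u0: does not force it — u0 \nVdash (\neg a \lor ((a \to \neg a) \to \neg a)) \land (\neg (a \to \neg a) \to ((a \to \neg a) \lor a)) since u0 fails \neg (a \to \neg a) \to ((a \to \neg a) \lor a).
u1: does not force it — u1 \nVdash (\neg a \lor ((a \to \neg a) \to \neg a)) \land (\neg (a \to \neg a) \to ((a \to \neg a) \lor a)) since u1 fails \neg (a \to \neg a) \to ((a \to \neg a) \lor a).
u2: forces it.
u3: forces it.
u4: forces it.
Worlds forcing the formula: {u2, u3, u4}.

3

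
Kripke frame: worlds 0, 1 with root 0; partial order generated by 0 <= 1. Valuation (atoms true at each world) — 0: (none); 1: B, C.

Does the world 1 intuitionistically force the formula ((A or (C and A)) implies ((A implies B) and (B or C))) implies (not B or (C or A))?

1 forces ((A or (C and A)) implies ((A implies B) and (B or C))) implies (not B or (C or A)): every world accessible from 1 that forces (A or (C and A)) implies ((A implies B) and (B or C)) (namely 1) also forces not B or (C or A).

Yes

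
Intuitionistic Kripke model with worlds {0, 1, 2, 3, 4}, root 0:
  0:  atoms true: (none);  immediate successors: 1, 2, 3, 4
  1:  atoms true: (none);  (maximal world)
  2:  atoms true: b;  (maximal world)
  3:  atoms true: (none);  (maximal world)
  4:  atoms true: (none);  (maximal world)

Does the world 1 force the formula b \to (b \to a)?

Yes

1 \Vdash b \to (b \to a) vacuously: no world accessible from 1 forces the antecedent b.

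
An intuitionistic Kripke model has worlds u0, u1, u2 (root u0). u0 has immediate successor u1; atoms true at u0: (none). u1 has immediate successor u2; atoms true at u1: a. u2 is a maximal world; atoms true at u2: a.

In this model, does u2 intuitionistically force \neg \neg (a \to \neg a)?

u2 \nVdash \neg \neg (a \to \neg a) since u2 is accessible from u2 and u2 \Vdash \neg (a \to \neg a).
u2 \Vdash \neg (a \to \neg a): no world accessible from u2 forces a \to \neg a.

No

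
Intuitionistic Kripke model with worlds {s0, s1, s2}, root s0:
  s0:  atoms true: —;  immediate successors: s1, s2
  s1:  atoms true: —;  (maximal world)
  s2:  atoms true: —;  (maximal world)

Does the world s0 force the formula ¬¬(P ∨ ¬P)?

Yes

s0 ⊩ ¬¬(P ∨ ¬P): no world accessible from s0 forces ¬(P ∨ ¬P).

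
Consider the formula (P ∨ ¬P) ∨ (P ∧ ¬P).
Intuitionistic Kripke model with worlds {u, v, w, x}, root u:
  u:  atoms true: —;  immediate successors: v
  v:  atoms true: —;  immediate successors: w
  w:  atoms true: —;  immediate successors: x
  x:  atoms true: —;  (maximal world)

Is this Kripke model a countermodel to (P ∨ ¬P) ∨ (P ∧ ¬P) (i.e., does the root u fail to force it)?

u ⊩ (P ∨ ¬P) ∨ (P ∧ ¬P) via the disjunct P ∨ ¬P.
So the root u forces (P ∨ ¬P) ∨ (P ∧ ¬P); the model is not a countermodel.

No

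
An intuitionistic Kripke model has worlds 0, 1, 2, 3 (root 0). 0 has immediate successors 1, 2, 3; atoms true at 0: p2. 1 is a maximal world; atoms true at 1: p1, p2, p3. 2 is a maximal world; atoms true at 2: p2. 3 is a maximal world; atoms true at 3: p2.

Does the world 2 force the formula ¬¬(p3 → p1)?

2 ⊩ ¬¬(p3 → p1): no world accessible from 2 forces ¬(p3 → p1).

Yes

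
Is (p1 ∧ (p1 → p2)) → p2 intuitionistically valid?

This is modus ponens in implicational form, which is intuitionistically derivable.
If a world forces p1 and p1 → p2, then applying the implication at that world (which is accessible from itself) gives p2.

Yes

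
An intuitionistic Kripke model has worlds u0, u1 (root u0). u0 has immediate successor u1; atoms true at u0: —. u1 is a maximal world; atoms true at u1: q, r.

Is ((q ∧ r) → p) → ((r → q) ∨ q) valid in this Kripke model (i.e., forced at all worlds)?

Yes

u0 ⊩ ((q ∧ r) → p) → ((r → q) ∨ q) vacuously: no world accessible from u0 forces the antecedent (q ∧ r) → p.
Since the root u0 forces ((q ∧ r) → p) → ((r → q) ∨ q) and forcing is persistent (monotone upward), every world forces it.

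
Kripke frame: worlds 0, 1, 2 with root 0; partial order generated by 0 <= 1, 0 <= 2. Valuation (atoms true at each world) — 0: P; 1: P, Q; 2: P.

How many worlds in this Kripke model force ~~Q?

1

0: does not force it — 0 ||-/- ~~Q since 2 is accessible from 0 and 2 ||- ~Q.
1: forces it.
2: does not force it — 2 ||-/- ~~Q since 2 is accessible from 2 and 2 ||- ~Q.
Worlds forcing the formula: {1}.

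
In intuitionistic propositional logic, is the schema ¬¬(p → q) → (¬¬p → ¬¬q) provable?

Yes

This is the distribution of double negation over implication, which is intuitionistically derivable.
Assume ¬¬(p → q) and ¬¬p; suppose ¬q. Then p → q would give ¬p (by contraposition), contradicting ¬¬p; so ¬(p → q), contradicting ¬¬(p → q). Hence ¬¬q.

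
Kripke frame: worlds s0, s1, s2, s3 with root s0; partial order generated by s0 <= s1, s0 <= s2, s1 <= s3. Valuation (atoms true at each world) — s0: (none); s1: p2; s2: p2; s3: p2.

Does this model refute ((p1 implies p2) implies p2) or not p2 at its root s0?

Yes

s0 does not force ((p1 implies p2) implies p2) or not p2: neither disjunct is forced at s0.
s0 does not force (p1 implies p2) implies p2: already at s0 itself, s0 forces p1 implies p2 but s0 does not force p2.
s0 lacks atom p2, so s0 does not force p2.
So the root s0 does not force ((p1 implies p2) implies p2) or not p2; the model is a countermodel.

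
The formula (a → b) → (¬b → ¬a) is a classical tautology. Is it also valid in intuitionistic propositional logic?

This is the forward direction of contraposition, which is intuitionistically derivable.
Assume a → b and ¬b. If a held then b would follow, contradicting ¬b; so ¬a.

Yes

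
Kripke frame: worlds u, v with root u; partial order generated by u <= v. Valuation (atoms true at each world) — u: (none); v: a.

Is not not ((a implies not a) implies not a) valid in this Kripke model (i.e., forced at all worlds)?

u forces not not ((a implies not a) implies not a): no world accessible from u forces not ((a implies not a) implies not a).
Since the root u forces not not ((a implies not a) implies not a) and forcing is persistent (monotone upward), every world forces it.

Yes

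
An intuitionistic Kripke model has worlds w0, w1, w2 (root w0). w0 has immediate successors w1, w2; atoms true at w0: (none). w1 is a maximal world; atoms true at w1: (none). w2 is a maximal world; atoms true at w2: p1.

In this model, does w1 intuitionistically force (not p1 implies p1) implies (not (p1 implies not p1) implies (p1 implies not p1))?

w1 forces (not p1 implies p1) implies (not (p1 implies not p1) implies (p1 implies not p1)) vacuously: no world accessible from w1 forces the antecedent not p1 implies p1.

Yes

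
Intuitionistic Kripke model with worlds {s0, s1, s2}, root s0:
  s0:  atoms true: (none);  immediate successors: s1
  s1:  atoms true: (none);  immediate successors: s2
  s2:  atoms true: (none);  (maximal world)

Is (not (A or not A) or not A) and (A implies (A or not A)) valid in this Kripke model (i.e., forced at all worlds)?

Yes

s0 forces (not (A or not A) or not A) and (A implies (A or not A)) since s0 forces both conjuncts.
Since the root s0 forces (not (A or not A) or not A) and (A implies (A or not A)) and forcing is persistent (monotone upward), every world forces it.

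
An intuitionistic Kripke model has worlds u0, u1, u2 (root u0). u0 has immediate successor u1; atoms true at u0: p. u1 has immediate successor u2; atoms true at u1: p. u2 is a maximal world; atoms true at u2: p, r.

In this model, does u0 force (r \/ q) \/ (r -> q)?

u0 ||-/- (r \/ q) \/ (r -> q): neither disjunct is forced at u0.
u0 ||-/- r \/ q: neither disjunct is forced at u0.
u0 lacks atom r, so u0 ||-/- r.

No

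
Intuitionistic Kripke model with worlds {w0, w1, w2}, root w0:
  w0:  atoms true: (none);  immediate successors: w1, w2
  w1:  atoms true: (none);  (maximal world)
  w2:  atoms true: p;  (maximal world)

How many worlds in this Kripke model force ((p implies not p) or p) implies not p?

w0: does not force it — w0 does not force ((p implies not p) or p) implies not p: at the accessible world w2, w2 forces (p implies not p) or p but w2 does not force not p.
w1: forces it.
w2: does not force it.
Worlds forcing the formula: {w1}.

1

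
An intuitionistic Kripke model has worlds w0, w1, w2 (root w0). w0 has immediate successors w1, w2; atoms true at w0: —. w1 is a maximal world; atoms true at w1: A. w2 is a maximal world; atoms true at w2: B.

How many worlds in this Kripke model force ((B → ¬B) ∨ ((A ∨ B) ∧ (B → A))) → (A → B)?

w0: does not force it — w0 ⊮ ((B → ¬B) ∨ ((A ∨ B) ∧ (B → A))) → (A → B): at the accessible world w1, w1 ⊩ (B → ¬B) ∨ ((A ∨ B) ∧ (B → A)) but w1 ⊮ A → B.
w1: does not force it.
w2: forces it.
Worlds forcing the formula: {w2}.

1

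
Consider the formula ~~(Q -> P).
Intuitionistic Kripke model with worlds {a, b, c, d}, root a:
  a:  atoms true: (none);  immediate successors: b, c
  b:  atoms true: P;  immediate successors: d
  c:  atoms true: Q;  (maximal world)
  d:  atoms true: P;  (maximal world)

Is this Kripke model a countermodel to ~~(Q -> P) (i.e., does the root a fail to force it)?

Yes

a ||-/- ~~(Q -> P) since c is accessible from a and c ||- ~(Q -> P).
c ||- ~(Q -> P): no world accessible from c forces Q -> P.
So the root a does not force ~~(Q -> P); the model is a countermodel.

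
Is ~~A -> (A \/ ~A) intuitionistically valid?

No

This is a variant of double-negation elimination (deriving excluded middle from double negation), which is not intuitionistically valid.
A Kripke countermodel: worlds 0, 1; order generated by 0 <= 1; atoms true at each world — 0:{}; 1:{A}.
0 ||-/- ~~A -> (A \/ ~A): already at 0 itself, 0 ||- ~~A but 0 ||-/- A \/ ~A.
0 ||-/- A \/ ~A: neither disjunct is forced at 0.
0 lacks atom A, so 0 ||-/- A.
So the root 0 does not force the formula.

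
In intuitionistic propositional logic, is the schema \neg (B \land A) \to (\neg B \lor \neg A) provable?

No

This is the constructively invalid direction of De Morgan's law for conjunction, which is not intuitionistically valid.
A Kripke countermodel: worlds 0, 1, 2; order generated by 0 \le 1, 0 \le 2; atoms true at each world — 0:{}; 1:{B}; 2:{A}.
0 \nVdash \neg (B \land A) \to (\neg B \lor \neg A): already at 0 itself, 0 \Vdash \neg (B \land A) but 0 \nVdash \neg B \lor \neg A.
0 \nVdash \neg B \lor \neg A: neither disjunct is forced at 0.
0 \nVdash \neg B since 1 is accessible from 0 and 1 \Vdash B.
So the root 0 does not force the formula.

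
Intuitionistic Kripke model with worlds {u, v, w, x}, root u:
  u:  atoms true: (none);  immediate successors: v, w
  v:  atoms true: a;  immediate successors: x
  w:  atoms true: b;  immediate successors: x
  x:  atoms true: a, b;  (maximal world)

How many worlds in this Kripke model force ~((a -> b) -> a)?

u: does not force it — u ||-/- ~((a -> b) -> a) since v is accessible from u and v ||- (a -> b) -> a.
v: does not force it.
w: does not force it.
x: does not force it.
Worlds forcing the formula: { }.

0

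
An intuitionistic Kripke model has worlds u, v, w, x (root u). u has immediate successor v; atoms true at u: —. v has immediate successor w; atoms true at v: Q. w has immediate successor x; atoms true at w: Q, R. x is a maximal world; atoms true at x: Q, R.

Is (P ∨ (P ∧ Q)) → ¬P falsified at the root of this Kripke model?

u ⊩ (P ∨ (P ∧ Q)) → ¬P vacuously: no world accessible from u forces the antecedent P ∨ (P ∧ Q).
So the root u forces (P ∨ (P ∧ Q)) → ¬P; the model is not a countermodel.

No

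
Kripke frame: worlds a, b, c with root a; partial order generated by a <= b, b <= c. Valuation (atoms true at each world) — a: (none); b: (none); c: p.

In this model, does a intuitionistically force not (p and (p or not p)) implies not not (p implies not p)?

Yes

a forces not (p and (p or not p)) implies not not (p implies not p) vacuously: no world accessible from a forces the antecedent not (p and (p or not p)).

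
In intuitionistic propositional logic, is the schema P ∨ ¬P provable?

This is the law of excluded middle, which is not intuitionistically valid.
A Kripke countermodel: worlds u0, u1; order generated by u0 ≤ u1; atoms true at each world — u0:{}; u1:{P}.
u0 ⊮ P ∨ ¬P: neither disjunct is forced at u0.
u0 lacks atom P, so u0 ⊮ P.
So the root u0 does not force the formula.

No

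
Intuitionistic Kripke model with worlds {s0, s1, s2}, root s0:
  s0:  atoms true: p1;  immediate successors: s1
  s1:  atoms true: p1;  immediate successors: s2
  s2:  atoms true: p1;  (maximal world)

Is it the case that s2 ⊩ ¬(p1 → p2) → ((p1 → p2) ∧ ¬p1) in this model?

s2 ⊮ ¬(p1 → p2) → ((p1 → p2) ∧ ¬p1): already at s2 itself, s2 ⊩ ¬(p1 → p2) but s2 ⊮ (p1 → p2) ∧ ¬p1.
s2 ⊮ (p1 → p2) ∧ ¬p1 since s2 fails p1 → p2.

No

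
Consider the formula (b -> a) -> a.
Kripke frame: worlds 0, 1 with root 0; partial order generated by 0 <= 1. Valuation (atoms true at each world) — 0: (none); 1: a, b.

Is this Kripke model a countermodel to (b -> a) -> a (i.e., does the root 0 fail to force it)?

0 ||-/- (b -> a) -> a: already at 0 itself, 0 ||- b -> a but 0 ||-/- a.
0 lacks atom a, so 0 ||-/- a.
So the root 0 does not force (b -> a) -> a; the model is a countermodel.

Yes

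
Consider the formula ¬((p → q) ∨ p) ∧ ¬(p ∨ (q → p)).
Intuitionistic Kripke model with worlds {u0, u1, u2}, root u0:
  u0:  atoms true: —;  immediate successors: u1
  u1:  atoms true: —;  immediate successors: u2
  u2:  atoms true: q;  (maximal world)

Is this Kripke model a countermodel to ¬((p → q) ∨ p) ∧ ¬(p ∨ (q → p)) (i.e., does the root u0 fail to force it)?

u0 ⊮ ¬((p → q) ∨ p) ∧ ¬(p ∨ (q → p)) since u0 fails ¬((p → q) ∨ p).
So the root u0 does not force ¬((p → q) ∨ p) ∧ ¬(p ∨ (q → p)); the model is a countermodel.

Yes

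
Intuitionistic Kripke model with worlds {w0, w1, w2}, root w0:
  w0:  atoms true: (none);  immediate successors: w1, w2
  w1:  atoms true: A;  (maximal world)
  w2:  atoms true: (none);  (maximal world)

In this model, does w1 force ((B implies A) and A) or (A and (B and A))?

Yes

w1 forces ((B implies A) and A) or (A and (B and A)) via the disjunct (B implies A) and A.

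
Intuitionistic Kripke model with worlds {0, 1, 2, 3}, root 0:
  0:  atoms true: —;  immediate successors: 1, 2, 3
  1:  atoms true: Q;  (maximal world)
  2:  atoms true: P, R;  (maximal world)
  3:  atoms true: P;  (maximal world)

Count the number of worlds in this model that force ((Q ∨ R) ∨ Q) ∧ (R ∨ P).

0: does not force it — 0 ⊮ ((Q ∨ R) ∨ Q) ∧ (R ∨ P) since 0 fails (Q ∨ R) ∨ Q.
1: does not force it — 1 ⊮ ((Q ∨ R) ∨ Q) ∧ (R ∨ P) since 1 fails R ∨ P.
2: forces it.
3: does not force it — 3 ⊮ ((Q ∨ R) ∨ Q) ∧ (R ∨ P) since 3 fails (Q ∨ R) ∨ Q.
Worlds forcing the formula: {2}.

1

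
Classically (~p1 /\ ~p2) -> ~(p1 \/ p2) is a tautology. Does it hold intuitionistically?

This is a constructively valid De Morgan direction (conjunction of negations to negated disjunction), which is intuitionistically derivable.
If both ~p1 and ~p2 hold at a world, no accessible world forces p1 or forces p2, so none forces p1 \/ p2.

Yes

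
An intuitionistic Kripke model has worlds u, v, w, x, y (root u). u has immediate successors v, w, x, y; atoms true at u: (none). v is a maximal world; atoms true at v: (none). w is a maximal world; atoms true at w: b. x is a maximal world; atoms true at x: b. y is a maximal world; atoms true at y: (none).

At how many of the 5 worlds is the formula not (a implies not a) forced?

0

u: does not force it — u does not force not (a implies not a) since u is accessible from u and u forces a implies not a.
v: does not force it — v does not force not (a implies not a) since v is accessible from v and v forces a implies not a.
w: does not force it.
x: does not force it.
y: does not force it.
Worlds forcing the formula: { }.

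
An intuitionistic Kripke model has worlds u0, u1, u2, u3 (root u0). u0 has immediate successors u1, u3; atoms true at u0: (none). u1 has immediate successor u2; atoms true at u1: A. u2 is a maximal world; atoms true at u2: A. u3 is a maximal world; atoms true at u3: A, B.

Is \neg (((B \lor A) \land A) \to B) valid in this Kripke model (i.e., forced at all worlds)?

No

Not every world: u0 \nVdash \neg (((B \lor A) \land A) \to B).
u0 \nVdash \neg (((B \lor A) \land A) \to B) since u3 is accessible from u0 and u3 \Vdash ((B \lor A) \land A) \to B.
u3 \Vdash ((B \lor A) \land A) \to B: every world accessible from u3 that forces (B \lor A) \land A (namely u3) also forces B.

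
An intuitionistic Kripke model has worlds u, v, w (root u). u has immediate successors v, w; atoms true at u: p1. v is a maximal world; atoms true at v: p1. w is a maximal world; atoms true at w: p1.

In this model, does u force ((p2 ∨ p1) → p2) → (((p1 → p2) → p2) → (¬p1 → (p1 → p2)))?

u ⊩ ((p2 ∨ p1) → p2) → (((p1 → p2) → p2) → (¬p1 → (p1 → p2))) vacuously: no world accessible from u forces the antecedent (p2 ∨ p1) → p2.

Yes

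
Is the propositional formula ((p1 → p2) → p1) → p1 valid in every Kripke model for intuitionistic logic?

This is Peirce's law, which is not intuitionistically valid.
A Kripke countermodel: worlds a, b; order generated by a ≤ b; atoms true at each world — a:{}; b:{p1}.
a ⊮ ((p1 → p2) → p1) → p1: already at a itself, a ⊩ (p1 → p2) → p1 but a ⊮ p1.
a lacks atom p1, so a ⊮ p1.
So the root a does not force the formula.

No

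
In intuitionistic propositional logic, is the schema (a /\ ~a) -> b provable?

This is an instance of ex falso quodlibet, which is intuitionistically derivable.
No world can force both a and ~a, so the antecedent a /\ ~a is never forced and the implication holds vacuously at every world.

Yes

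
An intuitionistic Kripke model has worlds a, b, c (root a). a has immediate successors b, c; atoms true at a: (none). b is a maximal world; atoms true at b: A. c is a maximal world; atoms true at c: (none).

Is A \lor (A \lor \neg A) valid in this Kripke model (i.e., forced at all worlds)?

Not every world: a \nVdash A \lor (A \lor \neg A).
a \nVdash A \lor (A \lor \neg A): neither disjunct is forced at a.
a lacks atom A, so a \nVdash A.

No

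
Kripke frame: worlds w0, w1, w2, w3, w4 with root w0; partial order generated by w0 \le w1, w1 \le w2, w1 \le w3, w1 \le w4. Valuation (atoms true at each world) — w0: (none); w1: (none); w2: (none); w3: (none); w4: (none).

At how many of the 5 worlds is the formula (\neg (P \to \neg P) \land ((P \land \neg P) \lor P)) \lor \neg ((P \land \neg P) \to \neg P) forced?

w0: does not force it — w0 \nVdash (\neg (P \to \neg P) \land ((P \land \neg P) \lor P)) \lor \neg ((P \land \neg P) \to \neg P): neither disjunct is forced at w0.
w1: does not force it — w1 \nVdash (\neg (P \to \neg P) \land ((P \land \neg P) \lor P)) \lor \neg ((P \land \neg P) \to \neg P): neither disjunct is forced at w1.
w2: does not force it — w2 \nVdash (\neg (P \to \neg P) \land ((P \land \neg P) \lor P)) \lor \neg ((P \land \neg P) \to \neg P): neither disjunct is forced at w2.
w3: does not force it.
w4: does not force it.
Worlds forcing the formula: { }.

0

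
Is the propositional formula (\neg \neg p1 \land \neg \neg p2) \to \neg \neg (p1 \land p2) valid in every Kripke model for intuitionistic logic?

Yes

This is the distribution of double negation over conjunction, which is intuitionistically derivable.
Assume \neg \neg p1, \neg \neg p2, and \neg (p1 \land p2). From p1 we'd get \neg p2 (since p1 \land p2 is refuted), contradicting \neg \neg p2; so \neg p1, contradicting \neg \neg p1.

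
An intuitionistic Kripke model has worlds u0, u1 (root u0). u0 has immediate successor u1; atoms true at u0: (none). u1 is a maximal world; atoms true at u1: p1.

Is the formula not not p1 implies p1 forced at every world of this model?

Not every world: u0 does not force not not p1 implies p1.
u0 does not force not not p1 implies p1: already at u0 itself, u0 forces not not p1 but u0 does not force p1.
u0 lacks atom p1, so u0 does not force p1.

No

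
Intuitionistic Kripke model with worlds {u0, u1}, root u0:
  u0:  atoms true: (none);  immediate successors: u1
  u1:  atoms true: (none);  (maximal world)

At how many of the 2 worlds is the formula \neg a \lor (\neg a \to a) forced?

u0: forces it.
u1: forces it.
Worlds forcing the formula: {u0, u1}.

2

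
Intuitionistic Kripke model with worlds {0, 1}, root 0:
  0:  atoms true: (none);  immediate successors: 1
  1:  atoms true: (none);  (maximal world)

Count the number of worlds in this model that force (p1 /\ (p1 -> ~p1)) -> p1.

2

0: forces it.
1: forces it.
Worlds forcing the formula: {0, 1}.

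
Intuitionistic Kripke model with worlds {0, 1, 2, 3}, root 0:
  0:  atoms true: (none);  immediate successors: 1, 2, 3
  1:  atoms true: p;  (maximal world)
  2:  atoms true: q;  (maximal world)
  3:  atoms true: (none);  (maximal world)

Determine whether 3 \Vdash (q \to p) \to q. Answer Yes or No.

3 \nVdash (q \to p) \to q: already at 3 itself, 3 \Vdash q \to p but 3 \nVdash q.
3 lacks atom q, so 3 \nVdash q.

No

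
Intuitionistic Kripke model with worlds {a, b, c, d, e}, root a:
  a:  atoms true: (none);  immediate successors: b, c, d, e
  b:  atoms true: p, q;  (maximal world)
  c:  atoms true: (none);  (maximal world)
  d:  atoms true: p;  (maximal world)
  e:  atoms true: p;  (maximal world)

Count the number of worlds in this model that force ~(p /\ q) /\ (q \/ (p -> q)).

a: does not force it — a ||-/- ~(p /\ q) /\ (q \/ (p -> q)) since a fails ~(p /\ q).
b: does not force it — b ||-/- ~(p /\ q) /\ (q \/ (p -> q)) since b fails ~(p /\ q).
c: forces it.
d: does not force it.
e: does not force it.
Worlds forcing the formula: {c}.

1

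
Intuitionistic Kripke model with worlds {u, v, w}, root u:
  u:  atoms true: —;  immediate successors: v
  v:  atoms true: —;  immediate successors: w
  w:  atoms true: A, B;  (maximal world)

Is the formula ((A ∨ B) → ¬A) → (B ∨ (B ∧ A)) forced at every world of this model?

Yes

u ⊩ ((A ∨ B) → ¬A) → (B ∨ (B ∧ A)) vacuously: no world accessible from u forces the antecedent (A ∨ B) → ¬A.
Since the root u forces ((A ∨ B) → ¬A) → (B ∨ (B ∧ A)) and forcing is persistent (monotone upward), every world forces it.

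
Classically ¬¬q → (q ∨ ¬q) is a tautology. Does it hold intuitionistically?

This is a variant of double-negation elimination (deriving excluded middle from double negation), which is not intuitionistically valid.
A Kripke countermodel: worlds a, b; order generated by a ≤ b; atoms true at each world — a:{}; b:{q}.
a ⊮ ¬¬q → (q ∨ ¬q): already at a itself, a ⊩ ¬¬q but a ⊮ q ∨ ¬q.
a ⊮ q ∨ ¬q: neither disjunct is forced at a.
a lacks atom q, so a ⊮ q.
So the root a does not force the formula.

No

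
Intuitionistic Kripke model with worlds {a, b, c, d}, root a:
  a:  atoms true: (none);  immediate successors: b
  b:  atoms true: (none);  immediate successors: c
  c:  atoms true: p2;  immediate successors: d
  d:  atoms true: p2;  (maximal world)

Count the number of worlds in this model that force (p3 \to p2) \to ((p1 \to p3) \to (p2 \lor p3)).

a: does not force it — a \nVdash (p3 \to p2) \to ((p1 \to p3) \to (p2 \lor p3)): already at a itself, a \Vdash p3 \to p2 but a \nVdash (p1 \to p3) \to (p2 \lor p3).
b: does not force it — b \nVdash (p3 \to p2) \to ((p1 \to p3) \to (p2 \lor p3)): already at b itself, b \Vdash p3 \to p2 but b \nVdash (p1 \to p3) \to (p2 \lor p3).
c: forces it.
d: forces it.
Worlds forcing the formula: {c, d}.

2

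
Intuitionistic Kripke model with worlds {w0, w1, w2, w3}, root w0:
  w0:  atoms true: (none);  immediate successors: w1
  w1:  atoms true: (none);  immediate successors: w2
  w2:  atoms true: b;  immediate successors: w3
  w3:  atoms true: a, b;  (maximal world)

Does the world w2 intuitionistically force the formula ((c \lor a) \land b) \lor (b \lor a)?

Yes

w2 \Vdash ((c \lor a) \land b) \lor (b \lor a) via the disjunct b \lor a.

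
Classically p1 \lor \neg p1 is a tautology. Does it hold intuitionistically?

No

This is the law of excluded middle, which is not intuitionistically valid.
A Kripke countermodel: worlds u0, u1; order generated by u0 \le u1; atoms true at each world — u0:{}; u1:{p1}.
u0 \nVdash p1 \lor \neg p1: neither disjunct is forced at u0.
u0 lacks atom p1, so u0 \nVdash p1.
So the root u0 does not force the formula.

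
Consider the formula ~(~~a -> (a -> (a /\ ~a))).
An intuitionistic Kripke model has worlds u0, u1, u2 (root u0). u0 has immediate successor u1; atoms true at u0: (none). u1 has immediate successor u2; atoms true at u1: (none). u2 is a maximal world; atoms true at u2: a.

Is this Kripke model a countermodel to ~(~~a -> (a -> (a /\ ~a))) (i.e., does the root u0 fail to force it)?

No

u0 ||- ~(~~a -> (a -> (a /\ ~a))): no world accessible from u0 forces ~~a -> (a -> (a /\ ~a)).
So the root u0 forces ~(~~a -> (a -> (a /\ ~a))); the model is not a countermodel.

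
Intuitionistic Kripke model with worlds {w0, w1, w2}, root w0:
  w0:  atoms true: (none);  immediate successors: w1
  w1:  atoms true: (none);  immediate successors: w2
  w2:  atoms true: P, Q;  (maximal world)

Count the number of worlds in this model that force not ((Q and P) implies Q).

w0: does not force it — w0 does not force not ((Q and P) implies Q) since w0 is accessible from w0 and w0 forces (Q and P) implies Q.
w1: does not force it.
w2: does not force it.
Worlds forcing the formula: { }.

0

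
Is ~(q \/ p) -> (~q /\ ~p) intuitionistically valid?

This is a constructively valid De Morgan direction (negated disjunction to conjunction of negations), which is intuitionistically derivable.
From ~(q \/ p): if q held then q \/ p would, contradiction — so ~q; similarly ~p.

Yes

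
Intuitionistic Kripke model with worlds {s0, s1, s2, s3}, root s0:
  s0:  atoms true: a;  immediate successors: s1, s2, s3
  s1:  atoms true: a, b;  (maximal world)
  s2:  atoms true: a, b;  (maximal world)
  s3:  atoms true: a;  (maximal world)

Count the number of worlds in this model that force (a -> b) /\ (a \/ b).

s0: does not force it — s0 ||-/- (a -> b) /\ (a \/ b) since s0 fails a -> b.
s1: forces it.
s2: forces it.
s3: does not force it — s3 ||-/- (a -> b) /\ (a \/ b) since s3 fails a -> b.
Worlds forcing the formula: {s1, s2}.

2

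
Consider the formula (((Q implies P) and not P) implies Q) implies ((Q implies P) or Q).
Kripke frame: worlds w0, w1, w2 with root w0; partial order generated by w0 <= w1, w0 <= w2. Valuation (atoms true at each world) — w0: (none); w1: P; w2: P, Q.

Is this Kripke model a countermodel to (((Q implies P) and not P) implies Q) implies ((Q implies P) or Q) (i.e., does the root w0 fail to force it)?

w0 forces (((Q implies P) and not P) implies Q) implies ((Q implies P) or Q): every world accessible from w0 that forces ((Q implies P) and not P) implies Q (namely w0, w1, w2) also forces (Q implies P) or Q.
So the root w0 forces (((Q implies P) and not P) implies Q) implies ((Q implies P) or Q); the model is not a countermodel.

No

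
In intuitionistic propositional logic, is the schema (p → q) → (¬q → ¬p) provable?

This is the forward direction of contraposition, which is intuitionistically derivable.
Assume p → q and ¬q. If p held then q would follow, contradicting ¬q; so ¬p.

Yes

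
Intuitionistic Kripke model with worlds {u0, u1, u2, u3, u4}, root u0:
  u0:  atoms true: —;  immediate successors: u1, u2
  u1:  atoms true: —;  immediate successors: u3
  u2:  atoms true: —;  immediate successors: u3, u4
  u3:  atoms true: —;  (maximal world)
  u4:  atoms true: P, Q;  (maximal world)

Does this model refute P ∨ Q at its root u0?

Yes

u0 ⊮ P ∨ Q: neither disjunct is forced at u0.
u0 lacks atom P, so u0 ⊮ P.
So the root u0 does not force P ∨ Q; the model is a countermodel.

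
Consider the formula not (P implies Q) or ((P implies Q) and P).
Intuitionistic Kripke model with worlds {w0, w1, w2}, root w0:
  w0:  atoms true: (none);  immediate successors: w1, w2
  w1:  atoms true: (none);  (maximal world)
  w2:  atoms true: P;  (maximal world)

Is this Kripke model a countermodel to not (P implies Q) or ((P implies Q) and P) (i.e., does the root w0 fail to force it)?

Yes

w0 does not force not (P implies Q) or ((P implies Q) and P): neither disjunct is forced at w0.
w0 does not force not (P implies Q) since w1 is accessible from w0 and w1 forces P implies Q.
w1 forces P implies Q vacuously: no world accessible from w1 forces the antecedent P.
So the root w0 does not force not (P implies Q) or ((P implies Q) and P); the model is a countermodel.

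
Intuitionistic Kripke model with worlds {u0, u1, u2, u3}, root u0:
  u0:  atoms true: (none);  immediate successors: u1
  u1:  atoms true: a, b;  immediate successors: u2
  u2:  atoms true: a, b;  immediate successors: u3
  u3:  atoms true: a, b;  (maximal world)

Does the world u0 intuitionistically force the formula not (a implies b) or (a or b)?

u0 does not force not (a implies b) or (a or b): neither disjunct is forced at u0.
u0 does not force not (a implies b) since u0 is accessible from u0 and u0 forces a implies b.
u0 forces a implies b: every world accessible from u0 that forces a (namely u1, u2, u3) also forces b.

No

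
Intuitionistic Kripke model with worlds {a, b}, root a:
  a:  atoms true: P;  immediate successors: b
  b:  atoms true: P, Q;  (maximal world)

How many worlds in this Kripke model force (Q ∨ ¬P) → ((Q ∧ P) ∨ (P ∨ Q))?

2

a: forces it.
b: forces it.
Worlds forcing the formula: {a, b}.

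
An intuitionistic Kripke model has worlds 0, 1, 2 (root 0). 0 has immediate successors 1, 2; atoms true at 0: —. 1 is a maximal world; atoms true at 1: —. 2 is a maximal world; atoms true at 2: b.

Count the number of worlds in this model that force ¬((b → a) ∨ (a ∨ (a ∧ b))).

0: does not force it — 0 ⊮ ¬((b → a) ∨ (a ∨ (a ∧ b))) since 1 is accessible from 0 and 1 ⊩ (b → a) ∨ (a ∨ (a ∧ b)).
1: does not force it — 1 ⊮ ¬((b → a) ∨ (a ∨ (a ∧ b))) since 1 is accessible from 1 and 1 ⊩ (b → a) ∨ (a ∨ (a ∧ b)).
2: forces it.
Worlds forcing the formula: {2}.

1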